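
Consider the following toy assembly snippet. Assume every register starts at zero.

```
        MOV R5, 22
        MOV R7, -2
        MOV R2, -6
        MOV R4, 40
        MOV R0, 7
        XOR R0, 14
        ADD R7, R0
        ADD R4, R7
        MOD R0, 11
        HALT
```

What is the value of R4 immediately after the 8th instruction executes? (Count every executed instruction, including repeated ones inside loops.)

R5=22
R7=-2
R2=-6
R4=40
R0=7
R0=7^14=9
R7=(-2)+9=7
R4=40+7=47
After step 8: R4 = 47.

47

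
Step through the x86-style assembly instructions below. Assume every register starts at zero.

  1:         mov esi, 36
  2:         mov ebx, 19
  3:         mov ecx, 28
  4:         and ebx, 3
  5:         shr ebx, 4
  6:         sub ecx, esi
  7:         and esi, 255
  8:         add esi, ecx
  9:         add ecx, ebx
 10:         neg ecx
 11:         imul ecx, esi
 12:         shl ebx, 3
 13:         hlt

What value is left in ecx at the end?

mov esi, 36 → esi=36
mov ebx, 19 → ebx=19
mov ecx, 28 → ecx=28
and ebx, 3 → ebx=19&3=3
shr ebx, 4 → ebx=3>>4=0
sub ecx, esi → ecx=28-36=-8
and esi, 255 → esi=36&255=36
add esi, ecx → esi=36+(-8)=28
add ecx, ebx → ecx=(-8)+0=-8
neg ecx → ecx=-(-8)=8
imul ecx, esi → ecx=8*28=224
shl ebx, 3 → ebx=0<<3=0
halt.

224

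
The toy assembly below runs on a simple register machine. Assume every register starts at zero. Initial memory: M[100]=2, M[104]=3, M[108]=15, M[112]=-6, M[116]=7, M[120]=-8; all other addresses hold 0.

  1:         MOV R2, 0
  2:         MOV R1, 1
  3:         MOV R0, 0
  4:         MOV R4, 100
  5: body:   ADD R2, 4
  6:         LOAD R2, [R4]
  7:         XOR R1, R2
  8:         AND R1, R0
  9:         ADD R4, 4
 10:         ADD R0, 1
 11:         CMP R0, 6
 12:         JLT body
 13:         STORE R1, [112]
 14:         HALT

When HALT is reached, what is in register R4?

124

R2=0
R1=1
R0=0
R4=100
R2=0+4=4
R2=M[100]=2
R1=1^2=3
R1=3&0=0
R4=100+4=104
R0=0+1=1
CMP R0, 6  (cmp 1,6)
JLT body: taken
R2=2+4=6
R2=M[104]=3
R1=0^3=3
R1=3&1=1
R4=104+4=108
R0=1+1=2
CMP R0, 6  (cmp 2,6)
JLT body: taken
R2=3+4=7
R2=M[108]=15
R1=1^15=14
R1=14&2=2
R4=108+4=112
R0=2+1=3
CMP R0, 6  (cmp 3,6)
JLT body: taken
R2=15+4=19
R2=M[112]=-6
R1=2^(-6)=-8
R1=(-8)&3=0
R4=112+4=116
R0=3+1=4
CMP R0, 6  (cmp 4,6)
JLT body: taken
R2=(-6)+4=-2
R2=M[116]=7
R1=0^7=7
R1=7&4=4
R4=116+4=120
R0=4+1=5
CMP R0, 6  (cmp 5,6)
JLT body: taken
R2=7+4=11
R2=M[120]=-8
R1=4^(-8)=-4
R1=(-4)&5=4
R4=120+4=124
R0=5+1=6
CMP R0, 6  (cmp 6,6)
JLT body: not taken
STORE R1, [112] → M[112]=4
halt.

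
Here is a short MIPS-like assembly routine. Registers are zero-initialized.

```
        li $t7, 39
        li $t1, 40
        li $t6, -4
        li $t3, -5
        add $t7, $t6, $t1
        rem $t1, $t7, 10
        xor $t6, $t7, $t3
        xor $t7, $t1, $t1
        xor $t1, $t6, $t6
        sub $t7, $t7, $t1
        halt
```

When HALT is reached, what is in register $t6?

$t7=39
$t1=40
$t6=-4
$t3=-5
$t7=(-4)+40=36
$t1=36%10=6
$t6=36^(-5)=-33
$t7=6^6=0
$t1=(-33)^(-33)=0
$t7=0-0=0
halt.

-33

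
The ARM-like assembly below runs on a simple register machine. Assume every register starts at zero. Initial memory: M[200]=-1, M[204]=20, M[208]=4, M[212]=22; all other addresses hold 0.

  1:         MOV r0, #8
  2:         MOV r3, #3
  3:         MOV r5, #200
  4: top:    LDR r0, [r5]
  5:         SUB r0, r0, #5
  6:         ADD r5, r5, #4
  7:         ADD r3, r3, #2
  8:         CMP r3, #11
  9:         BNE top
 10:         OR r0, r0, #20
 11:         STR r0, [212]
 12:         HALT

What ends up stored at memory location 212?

r0=8
r3=3
r5=200
r0=M[200]=-1
r0=(-1)-5=-6
r5=200+4=204
r3=3+2=5
CMP r3, #11  (cmp 5,11)
BNE top: taken
r0=M[204]=20
r0=20-5=15
r5=204+4=208
r3=5+2=7
CMP r3, #11  (cmp 7,11)
BNE top: taken
r0=M[208]=4
r0=4-5=-1
r5=208+4=212
r3=7+2=9
CMP r3, #11  (cmp 9,11)
BNE top: taken
r0=M[212]=22
r0=22-5=17
r5=212+4=216
r3=9+2=11
CMP r3, #11  (cmp 11,11)
BNE top: not taken
r0=17|20=21
STR r0, [212] → M[212]=21
halt.

21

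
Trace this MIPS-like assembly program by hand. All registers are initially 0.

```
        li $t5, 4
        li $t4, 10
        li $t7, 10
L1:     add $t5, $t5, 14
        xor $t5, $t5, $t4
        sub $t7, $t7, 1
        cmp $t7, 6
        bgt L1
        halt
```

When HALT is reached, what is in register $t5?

$t5=4
$t4=10
$t7=10
$t5=4+14=18
$t5=18^10=24
$t7=10-1=9
cmp $t7, 6  (cmp 9,6)
bgt L1: taken
$t5=24+14=38
$t5=38^10=44
$t7=9-1=8
cmp $t7, 6  (cmp 8,6)
bgt L1: taken
$t5=44+14=58
$t5=58^10=48
$t7=8-1=7
cmp $t7, 6  (cmp 7,6)
bgt L1: taken
$t5=48+14=62
$t5=62^10=52
$t7=7-1=6
cmp $t7, 6  (cmp 6,6)
bgt L1: not taken
halt.

52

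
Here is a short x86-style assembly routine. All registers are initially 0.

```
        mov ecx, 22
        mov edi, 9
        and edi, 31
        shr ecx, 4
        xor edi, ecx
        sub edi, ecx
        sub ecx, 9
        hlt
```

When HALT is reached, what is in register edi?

7

mov ecx, 22 → ecx=22
mov edi, 9 → edi=9
and edi, 31 → edi=9&31=9
shr ecx, 4 → ecx=22>>4=1
xor edi, ecx → edi=9^1=8
sub edi, ecx → edi=8-1=7
sub ecx, 9 → ecx=1-9=-8
halt.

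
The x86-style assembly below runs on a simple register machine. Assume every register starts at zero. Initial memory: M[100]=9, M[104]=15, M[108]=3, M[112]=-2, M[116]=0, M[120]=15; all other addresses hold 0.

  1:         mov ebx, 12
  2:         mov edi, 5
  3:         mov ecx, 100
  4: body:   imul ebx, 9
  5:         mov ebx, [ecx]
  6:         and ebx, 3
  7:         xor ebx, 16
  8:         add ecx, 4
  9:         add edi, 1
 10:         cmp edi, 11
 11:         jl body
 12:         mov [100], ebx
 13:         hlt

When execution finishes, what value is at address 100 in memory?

19

mov ebx, 12 → ebx=12
mov edi, 5 → edi=5
mov ecx, 100 → ecx=100
imul ebx, 9 → ebx=12*9=108
mov ebx, [ecx] → ebx=M[100]=9
and ebx, 3 → ebx=9&3=1
xor ebx, 16 → ebx=1^16=17
add ecx, 4 → ecx=100+4=104
add edi, 1 → edi=5+1=6
cmp edi, 11  (cmp 6,11)
jl body: taken
imul ebx, 9 → ebx=17*9=153
mov ebx, [ecx] → ebx=M[104]=15
and ebx, 3 → ebx=15&3=3
xor ebx, 16 → ebx=3^16=19
add ecx, 4 → ecx=104+4=108
add edi, 1 → edi=6+1=7
cmp edi, 11  (cmp 7,11)
jl body: taken
imul ebx, 9 → ebx=19*9=171
mov ebx, [ecx] → ebx=M[108]=3
and ebx, 3 → ebx=3&3=3
xor ebx, 16 → ebx=3^16=19
add ecx, 4 → ecx=108+4=112
add edi, 1 → edi=7+1=8
cmp edi, 11  (cmp 8,11)
jl body: taken
imul ebx, 9 → ebx=19*9=171
mov ebx, [ecx] → ebx=M[112]=-2
and ebx, 3 → ebx=(-2)&3=2
xor ebx, 16 → ebx=2^16=18
add ecx, 4 → ecx=112+4=116
add edi, 1 → edi=8+1=9
cmp edi, 11  (cmp 9,11)
jl body: taken
imul ebx, 9 → ebx=18*9=162
mov ebx, [ecx] → ebx=M[116]=0
and ebx, 3 → ebx=0&3=0
xor ebx, 16 → ebx=0^16=16
add ecx, 4 → ecx=116+4=120
add edi, 1 → edi=9+1=10
cmp edi, 11  (cmp 10,11)
jl body: taken
imul ebx, 9 → ebx=16*9=144
mov ebx, [ecx] → ebx=M[120]=15
and ebx, 3 → ebx=15&3=3
xor ebx, 16 → ebx=3^16=19
add ecx, 4 → ecx=120+4=124
add edi, 1 → edi=10+1=11
cmp edi, 11  (cmp 11,11)
jl body: not taken
mov [100], ebx → M[100]=19
halt.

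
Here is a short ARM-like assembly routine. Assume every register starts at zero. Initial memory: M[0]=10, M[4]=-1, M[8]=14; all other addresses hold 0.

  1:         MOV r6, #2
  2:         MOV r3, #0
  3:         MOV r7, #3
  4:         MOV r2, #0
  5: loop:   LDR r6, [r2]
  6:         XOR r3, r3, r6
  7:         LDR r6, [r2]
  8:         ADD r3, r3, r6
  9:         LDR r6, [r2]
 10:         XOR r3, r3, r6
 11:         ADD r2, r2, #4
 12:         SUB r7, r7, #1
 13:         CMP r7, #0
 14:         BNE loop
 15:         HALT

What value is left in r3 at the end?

after MOV r6, #2: r6=2
after MOV r3, #0: r3=0
after MOV r7, #3: r7=3
after MOV r2, #0: r2=0
after LDR r6, [r2]: r6=M[0]=10
after XOR r3, r3, r6: r3=0^10=10
after LDR r6, [r2]: r6=M[0]=10
after ADD r3, r3, r6: r3=10+10=20
after LDR r6, [r2]: r6=M[0]=10
after XOR r3, r3, r6: r3=20^10=30
after ADD r2, r2, #4: r2=0+4=4
after SUB r7, r7, #1: r7=3-1=2
CMP r7, #0  (cmp 2,0)
BNE loop: taken
after LDR r6, [r2]: r6=M[4]=-1
after XOR r3, r3, r6: r3=30^(-1)=-31
after LDR r6, [r2]: r6=M[4]=-1
after ADD r3, r3, r6: r3=(-31)+(-1)=-32
after LDR r6, [r2]: r6=M[4]=-1
after XOR r3, r3, r6: r3=(-32)^(-1)=31
after ADD r2, r2, #4: r2=4+4=8
after SUB r7, r7, #1: r7=2-1=1
CMP r7, #0  (cmp 1,0)
BNE loop: taken
after LDR r6, [r2]: r6=M[8]=14
after XOR r3, r3, r6: r3=31^14=17
after LDR r6, [r2]: r6=M[8]=14
after ADD r3, r3, r6: r3=17+14=31
after LDR r6, [r2]: r6=M[8]=14
after XOR r3, r3, r6: r3=31^14=17
after ADD r2, r2, #4: r2=8+4=12
after SUB r7, r7, #1: r7=1-1=0
CMP r7, #0  (cmp 0,0)
BNE loop: not taken
halt.

17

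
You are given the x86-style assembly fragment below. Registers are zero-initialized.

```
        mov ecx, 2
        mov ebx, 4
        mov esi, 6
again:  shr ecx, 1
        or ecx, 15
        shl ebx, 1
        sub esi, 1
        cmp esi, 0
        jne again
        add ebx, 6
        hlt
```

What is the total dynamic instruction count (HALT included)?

ecx=2
ebx=4
esi=6
ecx=2>>1=1
ecx=1|15=15
ebx=4<<1=8
esi=6-1=5
cmp esi, 0  (cmp 5,0)
jne again: taken
ecx=15>>1=7
ecx=7|15=15
ebx=8<<1=16
esi=5-1=4
cmp esi, 0  (cmp 4,0)
jne again: taken
ecx=15>>1=7
ecx=7|15=15
ebx=16<<1=32
esi=4-1=3
cmp esi, 0  (cmp 3,0)
jne again: taken
ecx=15>>1=7
ecx=7|15=15
ebx=32<<1=64
esi=3-1=2
cmp esi, 0  (cmp 2,0)
jne again: taken
ecx=15>>1=7
ecx=7|15=15
ebx=64<<1=128
esi=2-1=1
cmp esi, 0  (cmp 1,0)
jne again: taken
ecx=15>>1=7
ecx=7|15=15
ebx=128<<1=256
esi=1-1=0
cmp esi, 0  (cmp 0,0)
jne again: not taken
ebx=256+6=262
halt.
Total executed instructions: 41.

41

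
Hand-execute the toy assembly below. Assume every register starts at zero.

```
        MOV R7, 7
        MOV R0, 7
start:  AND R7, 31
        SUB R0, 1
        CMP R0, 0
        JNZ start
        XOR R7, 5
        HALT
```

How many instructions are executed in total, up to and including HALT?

32

after MOV R7, 7: R7=7
after MOV R0, 7: R0=7
after AND R7, 31: R7=7&31=7
after SUB R0, 1: R0=7-1=6
CMP R0, 0  (cmp 6,0)
JNZ start: taken
after AND R7, 31: R7=7&31=7
after SUB R0, 1: R0=6-1=5
CMP R0, 0  (cmp 5,0)
JNZ start: taken
after AND R7, 31: R7=7&31=7
after SUB R0, 1: R0=5-1=4
CMP R0, 0  (cmp 4,0)
JNZ start: taken
after AND R7, 31: R7=7&31=7
after SUB R0, 1: R0=4-1=3
CMP R0, 0  (cmp 3,0)
JNZ start: taken
after AND R7, 31: R7=7&31=7
after SUB R0, 1: R0=3-1=2
CMP R0, 0  (cmp 2,0)
JNZ start: taken
after AND R7, 31: R7=7&31=7
after SUB R0, 1: R0=2-1=1
CMP R0, 0  (cmp 1,0)
JNZ start: taken
after AND R7, 31: R7=7&31=7
after SUB R0, 1: R0=1-1=0
CMP R0, 0  (cmp 0,0)
JNZ start: not taken
after XOR R7, 5: R7=7^5=2
halt.
Total executed instructions: 32.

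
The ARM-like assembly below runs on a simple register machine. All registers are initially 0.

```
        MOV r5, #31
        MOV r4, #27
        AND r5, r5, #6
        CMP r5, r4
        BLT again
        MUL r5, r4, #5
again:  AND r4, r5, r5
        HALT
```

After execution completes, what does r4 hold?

r5=31
r4=27
r5=31&6=6
CMP r5, r4  (cmp 6,27)
BLT again: taken
r4=6&6=6
halt.

6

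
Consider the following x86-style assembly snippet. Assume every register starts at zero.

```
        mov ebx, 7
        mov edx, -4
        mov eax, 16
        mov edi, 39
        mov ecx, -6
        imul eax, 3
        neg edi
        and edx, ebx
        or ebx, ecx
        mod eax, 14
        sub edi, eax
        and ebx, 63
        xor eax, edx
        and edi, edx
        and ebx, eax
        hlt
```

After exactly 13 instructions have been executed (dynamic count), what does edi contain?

-45

mov ebx, 7 → ebx=7
mov edx, -4 → edx=-4
mov eax, 16 → eax=16
mov edi, 39 → edi=39
mov ecx, -6 → ecx=-6
imul eax, 3 → eax=16*3=48
neg edi → edi=-(39)=-39
and edx, ebx → edx=(-4)&7=4
or ebx, ecx → ebx=7|(-6)=-1
mod eax, 14 → eax=48%14=6
sub edi, eax → edi=(-39)-6=-45
and ebx, 63 → ebx=(-1)&63=63
xor eax, edx → eax=6^4=2
After step 13: edi = -45.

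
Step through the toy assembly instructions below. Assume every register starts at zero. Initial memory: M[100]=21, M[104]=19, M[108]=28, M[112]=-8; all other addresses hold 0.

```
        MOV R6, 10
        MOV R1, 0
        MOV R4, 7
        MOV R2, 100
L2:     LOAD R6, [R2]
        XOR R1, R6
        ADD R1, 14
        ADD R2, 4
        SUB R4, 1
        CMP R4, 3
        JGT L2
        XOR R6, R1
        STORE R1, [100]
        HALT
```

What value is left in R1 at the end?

-42

MOV R6, 10 → R6=10
MOV R1, 0 → R1=0
MOV R4, 7 → R4=7
MOV R2, 100 → R2=100
LOAD R6, [R2] → R6=M[100]=21
XOR R1, R6 → R1=0^21=21
ADD R1, 14 → R1=21+14=35
ADD R2, 4 → R2=100+4=104
SUB R4, 1 → R4=7-1=6
CMP R4, 3  (cmp 6,3)
JGT L2: taken
LOAD R6, [R2] → R6=M[104]=19
XOR R1, R6 → R1=35^19=48
ADD R1, 14 → R1=48+14=62
ADD R2, 4 → R2=104+4=108
SUB R4, 1 → R4=6-1=5
CMP R4, 3  (cmp 5,3)
JGT L2: taken
LOAD R6, [R2] → R6=M[108]=28
XOR R1, R6 → R1=62^28=34
ADD R1, 14 → R1=34+14=48
ADD R2, 4 → R2=108+4=112
SUB R4, 1 → R4=5-1=4
CMP R4, 3  (cmp 4,3)
JGT L2: taken
LOAD R6, [R2] → R6=M[112]=-8
XOR R1, R6 → R1=48^(-8)=-56
ADD R1, 14 → R1=(-56)+14=-42
ADD R2, 4 → R2=112+4=116
SUB R4, 1 → R4=4-1=3
CMP R4, 3  (cmp 3,3)
JGT L2: not taken
XOR R6, R1 → R6=(-8)^(-42)=46
STORE R1, [100] → M[100]=-42
halt.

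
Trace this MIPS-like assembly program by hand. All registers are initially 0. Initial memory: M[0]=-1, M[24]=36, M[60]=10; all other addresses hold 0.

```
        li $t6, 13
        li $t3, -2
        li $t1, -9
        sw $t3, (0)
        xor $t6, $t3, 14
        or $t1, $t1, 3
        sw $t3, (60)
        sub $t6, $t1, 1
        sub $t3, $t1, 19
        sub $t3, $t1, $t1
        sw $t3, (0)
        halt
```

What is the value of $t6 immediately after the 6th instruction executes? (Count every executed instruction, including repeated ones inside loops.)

-16

after li $t6, 13: $t6=13
after li $t3, -2: $t3=-2
after li $t1, -9: $t1=-9
sw $t3, (0) → M[0]=-2
after xor $t6, $t3, 14: $t6=(-2)^14=-16
after or $t1, $t1, 3: $t1=(-9)|3=-9
After step 6: $t6 = -16.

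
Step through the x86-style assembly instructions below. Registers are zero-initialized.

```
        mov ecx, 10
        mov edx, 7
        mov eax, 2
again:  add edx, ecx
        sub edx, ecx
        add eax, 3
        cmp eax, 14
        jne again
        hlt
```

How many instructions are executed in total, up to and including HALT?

ecx=10
edx=7
eax=2
edx=7+10=17
edx=17-10=7
eax=2+3=5
cmp eax, 14  (cmp 5,14)
jne again: taken
edx=7+10=17
edx=17-10=7
eax=5+3=8
cmp eax, 14  (cmp 8,14)
jne again: taken
edx=7+10=17
edx=17-10=7
eax=8+3=11
cmp eax, 14  (cmp 11,14)
jne again: taken
edx=7+10=17
edx=17-10=7
eax=11+3=14
cmp eax, 14  (cmp 14,14)
jne again: not taken
halt.
Total executed instructions: 24.

24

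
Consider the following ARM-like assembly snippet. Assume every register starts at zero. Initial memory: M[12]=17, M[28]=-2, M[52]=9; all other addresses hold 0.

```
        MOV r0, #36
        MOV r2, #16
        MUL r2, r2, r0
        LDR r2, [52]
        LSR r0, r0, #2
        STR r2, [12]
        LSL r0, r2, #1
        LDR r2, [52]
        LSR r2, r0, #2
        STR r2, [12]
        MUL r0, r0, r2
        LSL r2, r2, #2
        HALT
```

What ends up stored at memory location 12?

MOV r0, #36 → r0=36
MOV r2, #16 → r2=16
MUL r2, r2, r0 → r2=16*36=576
LDR r2, [52] → r2=M[52]=9
LSR r0, r0, #2 → r0=36>>2=9
STR r2, [12] → M[12]=9
LSL r0, r2, #1 → r0=9<<1=18
LDR r2, [52] → r2=M[52]=9
LSR r2, r0, #2 → r2=18>>2=4
STR r2, [12] → M[12]=4
MUL r0, r0, r2 → r0=18*4=72
LSL r2, r2, #2 → r2=4<<2=16
halt.

4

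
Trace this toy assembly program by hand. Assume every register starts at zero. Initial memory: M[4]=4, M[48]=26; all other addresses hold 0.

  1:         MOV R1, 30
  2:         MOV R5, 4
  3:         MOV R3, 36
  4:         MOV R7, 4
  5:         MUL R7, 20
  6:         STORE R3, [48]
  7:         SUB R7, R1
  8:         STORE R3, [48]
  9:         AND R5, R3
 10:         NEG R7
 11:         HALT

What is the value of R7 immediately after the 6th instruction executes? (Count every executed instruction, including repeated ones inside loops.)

after MOV R1, 30: R1=30
after MOV R5, 4: R5=4
after MOV R3, 36: R3=36
after MOV R7, 4: R7=4
after MUL R7, 20: R7=4*20=80
STORE R3, [48] → M[48]=36
After step 6: R7 = 80.

80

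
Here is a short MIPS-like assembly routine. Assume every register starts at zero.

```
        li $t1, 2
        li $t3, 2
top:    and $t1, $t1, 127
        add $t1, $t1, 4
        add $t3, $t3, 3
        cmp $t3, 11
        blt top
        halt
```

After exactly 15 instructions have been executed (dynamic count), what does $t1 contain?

$t1=2
$t3=2
$t1=2&127=2
$t1=2+4=6
$t3=2+3=5
cmp $t3, 11  (cmp 5,11)
blt top: taken
$t1=6&127=6
$t1=6+4=10
$t3=5+3=8
cmp $t3, 11  (cmp 8,11)
blt top: taken
$t1=10&127=10
$t1=10+4=14
$t3=8+3=11
After step 15: $t1 = 14.

14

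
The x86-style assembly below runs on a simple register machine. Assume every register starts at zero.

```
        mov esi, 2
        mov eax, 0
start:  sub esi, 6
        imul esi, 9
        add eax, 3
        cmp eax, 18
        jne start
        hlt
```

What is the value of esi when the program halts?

after mov esi, 2: esi=2
after mov eax, 0: eax=0
after sub esi, 6: esi=2-6=-4
after imul esi, 9: esi=(-4)*9=-36
after add eax, 3: eax=0+3=3
cmp eax, 18  (cmp 3,18)
jne start: taken
after sub esi, 6: esi=(-36)-6=-42
after imul esi, 9: esi=(-42)*9=-378
after add eax, 3: eax=3+3=6
cmp eax, 18  (cmp 6,18)
jne start: taken
after sub esi, 6: esi=(-378)-6=-384
after imul esi, 9: esi=(-384)*9=-3456
after add eax, 3: eax=6+3=9
cmp eax, 18  (cmp 9,18)
jne start: taken
after sub esi, 6: esi=(-3456)-6=-3462
after imul esi, 9: esi=(-3462)*9=-31158
after add eax, 3: eax=9+3=12
cmp eax, 18  (cmp 12,18)
jne start: taken
after sub esi, 6: esi=(-31158)-6=-31164
after imul esi, 9: esi=(-31164)*9=-280476
after add eax, 3: eax=12+3=15
cmp eax, 18  (cmp 15,18)
jne start: taken
after sub esi, 6: esi=(-280476)-6=-280482
after imul esi, 9: esi=(-280482)*9=-2524338
after add eax, 3: eax=15+3=18
cmp eax, 18  (cmp 18,18)
jne start: not taken
halt.

-2524338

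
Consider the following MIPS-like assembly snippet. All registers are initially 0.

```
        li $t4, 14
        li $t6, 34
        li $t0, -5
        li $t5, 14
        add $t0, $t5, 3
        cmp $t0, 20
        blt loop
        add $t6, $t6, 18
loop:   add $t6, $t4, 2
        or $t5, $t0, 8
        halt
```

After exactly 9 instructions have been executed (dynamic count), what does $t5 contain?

25

after li $t4, 14: $t4=14
after li $t6, 34: $t6=34
after li $t0, -5: $t0=-5
after li $t5, 14: $t5=14
after add $t0, $t5, 3: $t0=14+3=17
cmp $t0, 20  (cmp 17,20)
blt loop: taken
after add $t6, $t4, 2: $t6=14+2=16
after or $t5, $t0, 8: $t5=17|8=25
After step 9: $t5 = 25.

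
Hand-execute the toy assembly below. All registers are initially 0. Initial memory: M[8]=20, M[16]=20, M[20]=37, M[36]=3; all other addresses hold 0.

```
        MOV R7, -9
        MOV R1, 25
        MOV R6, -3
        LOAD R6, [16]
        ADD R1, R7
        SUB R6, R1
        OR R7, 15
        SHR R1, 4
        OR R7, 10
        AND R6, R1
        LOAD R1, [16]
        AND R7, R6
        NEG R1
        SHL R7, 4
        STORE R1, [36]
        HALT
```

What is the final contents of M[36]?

-20

R7=-9
R1=25
R6=-3
R6=M[16]=20
R1=25+(-9)=16
R6=20-16=4
R7=(-9)|15=-1
R1=16>>4=1
R7=(-1)|10=-1
R6=4&1=0
R1=M[16]=20
R7=(-1)&0=0
R1=-(20)=-20
R7=0<<4=0
STORE R1, [36] → M[36]=-20
halt.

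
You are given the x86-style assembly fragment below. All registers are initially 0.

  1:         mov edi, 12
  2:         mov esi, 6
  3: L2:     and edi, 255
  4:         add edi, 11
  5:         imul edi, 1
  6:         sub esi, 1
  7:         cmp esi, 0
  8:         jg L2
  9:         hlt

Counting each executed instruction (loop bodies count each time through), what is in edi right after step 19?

45

after mov edi, 12: edi=12
after mov esi, 6: esi=6
after and edi, 255: edi=12&255=12
after add edi, 11: edi=12+11=23
after imul edi, 1: edi=23*1=23
after sub esi, 1: esi=6-1=5
cmp esi, 0  (cmp 5,0)
jg L2: taken
after and edi, 255: edi=23&255=23
after add edi, 11: edi=23+11=34
after imul edi, 1: edi=34*1=34
after sub esi, 1: esi=5-1=4
cmp esi, 0  (cmp 4,0)
jg L2: taken
after and edi, 255: edi=34&255=34
after add edi, 11: edi=34+11=45
after imul edi, 1: edi=45*1=45
after sub esi, 1: esi=4-1=3
cmp esi, 0  (cmp 3,0)
After step 19: edi = 45.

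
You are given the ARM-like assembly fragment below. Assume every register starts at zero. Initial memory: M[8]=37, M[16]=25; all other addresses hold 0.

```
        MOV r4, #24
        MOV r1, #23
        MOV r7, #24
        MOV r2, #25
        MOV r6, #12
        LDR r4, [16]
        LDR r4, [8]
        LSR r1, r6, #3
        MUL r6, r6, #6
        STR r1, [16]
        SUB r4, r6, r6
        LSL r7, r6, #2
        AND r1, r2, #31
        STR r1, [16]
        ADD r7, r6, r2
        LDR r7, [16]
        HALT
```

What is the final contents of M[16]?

MOV r4, #24 → r4=24
MOV r1, #23 → r1=23
MOV r7, #24 → r7=24
MOV r2, #25 → r2=25
MOV r6, #12 → r6=12
LDR r4, [16] → r4=M[16]=25
LDR r4, [8] → r4=M[8]=37
LSR r1, r6, #3 → r1=12>>3=1
MUL r6, r6, #6 → r6=12*6=72
STR r1, [16] → M[16]=1
SUB r4, r6, r6 → r4=72-72=0
LSL r7, r6, #2 → r7=72<<2=288
AND r1, r2, #31 → r1=25&31=25
STR r1, [16] → M[16]=25
ADD r7, r6, r2 → r7=72+25=97
LDR r7, [16] → r7=M[16]=25
halt.

25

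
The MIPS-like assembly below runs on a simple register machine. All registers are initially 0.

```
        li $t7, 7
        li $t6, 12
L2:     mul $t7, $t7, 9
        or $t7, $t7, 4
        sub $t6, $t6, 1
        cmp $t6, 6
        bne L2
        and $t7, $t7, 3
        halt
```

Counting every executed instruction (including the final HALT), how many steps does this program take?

34

$t7=7
$t6=12
$t7=7*9=63
$t7=63|4=63
$t6=12-1=11
cmp $t6, 6  (cmp 11,6)
bne L2: taken
$t7=63*9=567
$t7=567|4=567
$t6=11-1=10
cmp $t6, 6  (cmp 10,6)
bne L2: taken
$t7=567*9=5103
$t7=5103|4=5103
$t6=10-1=9
cmp $t6, 6  (cmp 9,6)
bne L2: taken
$t7=5103*9=45927
$t7=45927|4=45927
$t6=9-1=8
cmp $t6, 6  (cmp 8,6)
bne L2: taken
$t7=45927*9=413343
$t7=413343|4=413343
$t6=8-1=7
cmp $t6, 6  (cmp 7,6)
bne L2: taken
$t7=413343*9=3720087
$t7=3720087|4=3720087
$t6=7-1=6
cmp $t6, 6  (cmp 6,6)
bne L2: not taken
$t7=3720087&3=3
halt.
Total executed instructions: 34.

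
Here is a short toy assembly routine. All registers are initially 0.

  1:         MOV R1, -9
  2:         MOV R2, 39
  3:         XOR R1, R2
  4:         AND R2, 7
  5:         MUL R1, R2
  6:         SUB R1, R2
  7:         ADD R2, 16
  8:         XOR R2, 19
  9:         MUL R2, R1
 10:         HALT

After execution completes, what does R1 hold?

-343

R1=-9
R2=39
R1=(-9)^39=-48
R2=39&7=7
R1=(-48)*7=-336
R1=(-336)-7=-343
R2=7+16=23
R2=23^19=4
R2=4*(-343)=-1372
halt.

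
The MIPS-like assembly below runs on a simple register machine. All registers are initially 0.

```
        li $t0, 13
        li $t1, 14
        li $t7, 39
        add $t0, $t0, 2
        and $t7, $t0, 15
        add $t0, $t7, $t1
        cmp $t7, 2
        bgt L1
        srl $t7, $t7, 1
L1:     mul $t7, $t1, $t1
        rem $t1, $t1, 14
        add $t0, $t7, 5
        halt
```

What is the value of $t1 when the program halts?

0

li $t0, 13 → $t0=13
li $t1, 14 → $t1=14
li $t7, 39 → $t7=39
add $t0, $t0, 2 → $t0=13+2=15
and $t7, $t0, 15 → $t7=15&15=15
add $t0, $t7, $t1 → $t0=15+14=29
cmp $t7, 2  (cmp 15,2)
bgt L1: taken
mul $t7, $t1, $t1 → $t7=14*14=196
rem $t1, $t1, 14 → $t1=14%14=0
add $t0, $t7, 5 → $t0=196+5=201
halt.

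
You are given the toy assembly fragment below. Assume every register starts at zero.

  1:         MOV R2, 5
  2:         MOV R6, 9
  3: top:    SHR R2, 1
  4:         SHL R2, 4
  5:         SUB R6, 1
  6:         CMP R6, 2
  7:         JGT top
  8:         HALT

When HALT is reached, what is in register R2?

after MOV R2, 5: R2=5
after MOV R6, 9: R6=9
after SHR R2, 1: R2=5>>1=2
after SHL R2, 4: R2=2<<4=32
after SUB R6, 1: R6=9-1=8
CMP R6, 2  (cmp 8,2)
JGT top: taken
after SHR R2, 1: R2=32>>1=16
after SHL R2, 4: R2=16<<4=256
after SUB R6, 1: R6=8-1=7
CMP R6, 2  (cmp 7,2)
JGT top: taken
after SHR R2, 1: R2=256>>1=128
after SHL R2, 4: R2=128<<4=2048
after SUB R6, 1: R6=7-1=6
CMP R6, 2  (cmp 6,2)
JGT top: taken
after SHR R2, 1: R2=2048>>1=1024
after SHL R2, 4: R2=1024<<4=16384
after SUB R6, 1: R6=6-1=5
CMP R6, 2  (cmp 5,2)
JGT top: taken
after SHR R2, 1: R2=16384>>1=8192
after SHL R2, 4: R2=8192<<4=131072
after SUB R6, 1: R6=5-1=4
CMP R6, 2  (cmp 4,2)
JGT top: taken
after SHR R2, 1: R2=131072>>1=65536
after SHL R2, 4: R2=65536<<4=1048576
after SUB R6, 1: R6=4-1=3
CMP R6, 2  (cmp 3,2)
JGT top: taken
after SHR R2, 1: R2=1048576>>1=524288
after SHL R2, 4: R2=524288<<4=8388608
after SUB R6, 1: R6=3-1=2
CMP R6, 2  (cmp 2,2)
JGT top: not taken
halt.

8388608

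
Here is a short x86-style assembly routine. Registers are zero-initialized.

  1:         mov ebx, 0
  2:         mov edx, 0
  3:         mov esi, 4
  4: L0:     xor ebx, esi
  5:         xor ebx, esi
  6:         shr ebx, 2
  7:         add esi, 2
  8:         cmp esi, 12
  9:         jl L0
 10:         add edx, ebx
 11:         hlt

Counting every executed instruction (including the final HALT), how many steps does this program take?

29

ebx=0
edx=0
esi=4
ebx=0^4=4
ebx=4^4=0
ebx=0>>2=0
esi=4+2=6
cmp esi, 12  (cmp 6,12)
jl L0: taken
ebx=0^6=6
ebx=6^6=0
ebx=0>>2=0
esi=6+2=8
cmp esi, 12  (cmp 8,12)
jl L0: taken
ebx=0^8=8
ebx=8^8=0
ebx=0>>2=0
esi=8+2=10
cmp esi, 12  (cmp 10,12)
jl L0: taken
ebx=0^10=10
ebx=10^10=0
ebx=0>>2=0
esi=10+2=12
cmp esi, 12  (cmp 12,12)
jl L0: not taken
edx=0+0=0
halt.
Total executed instructions: 29.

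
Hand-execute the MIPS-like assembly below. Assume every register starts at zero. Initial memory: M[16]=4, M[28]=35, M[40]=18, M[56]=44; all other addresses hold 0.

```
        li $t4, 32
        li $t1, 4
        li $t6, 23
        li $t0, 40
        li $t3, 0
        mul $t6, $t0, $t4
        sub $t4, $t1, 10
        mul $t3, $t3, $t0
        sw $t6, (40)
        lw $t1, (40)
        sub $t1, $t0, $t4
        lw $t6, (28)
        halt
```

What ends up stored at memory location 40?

after li $t4, 32: $t4=32
after li $t1, 4: $t1=4
after li $t6, 23: $t6=23
after li $t0, 40: $t0=40
after li $t3, 0: $t3=0
after mul $t6, $t0, $t4: $t6=40*32=1280
after sub $t4, $t1, 10: $t4=4-10=-6
after mul $t3, $t3, $t0: $t3=0*40=0
sw $t6, (40) → M[40]=1280
after lw $t1, (40): $t1=M[40]=1280
after sub $t1, $t0, $t4: $t1=40-(-6)=46
after lw $t6, (28): $t6=M[28]=35
halt.

1280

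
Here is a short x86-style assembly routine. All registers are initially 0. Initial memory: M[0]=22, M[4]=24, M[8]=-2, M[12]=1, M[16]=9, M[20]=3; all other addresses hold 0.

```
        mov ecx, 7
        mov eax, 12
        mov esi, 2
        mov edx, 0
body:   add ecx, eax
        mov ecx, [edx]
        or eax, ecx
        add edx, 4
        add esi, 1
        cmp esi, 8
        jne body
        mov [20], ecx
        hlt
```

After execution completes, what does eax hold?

-1

ecx=7
eax=12
esi=2
edx=0
ecx=7+12=19
ecx=M[0]=22
eax=12|22=30
edx=0+4=4
esi=2+1=3
cmp esi, 8  (cmp 3,8)
jne body: taken
ecx=22+30=52
ecx=M[4]=24
eax=30|24=30
edx=4+4=8
esi=3+1=4
cmp esi, 8  (cmp 4,8)
jne body: taken
ecx=24+30=54
ecx=M[8]=-2
eax=30|(-2)=-2
edx=8+4=12
esi=4+1=5
cmp esi, 8  (cmp 5,8)
jne body: taken
ecx=(-2)+(-2)=-4
ecx=M[12]=1
eax=(-2)|1=-1
edx=12+4=16
esi=5+1=6
cmp esi, 8  (cmp 6,8)
jne body: taken
ecx=1+(-1)=0
ecx=M[16]=9
eax=(-1)|9=-1
edx=16+4=20
esi=6+1=7
cmp esi, 8  (cmp 7,8)
jne body: taken
ecx=9+(-1)=8
ecx=M[20]=3
eax=(-1)|3=-1
edx=20+4=24
esi=7+1=8
cmp esi, 8  (cmp 8,8)
jne body: not taken
mov [20], ecx → M[20]=3
halt.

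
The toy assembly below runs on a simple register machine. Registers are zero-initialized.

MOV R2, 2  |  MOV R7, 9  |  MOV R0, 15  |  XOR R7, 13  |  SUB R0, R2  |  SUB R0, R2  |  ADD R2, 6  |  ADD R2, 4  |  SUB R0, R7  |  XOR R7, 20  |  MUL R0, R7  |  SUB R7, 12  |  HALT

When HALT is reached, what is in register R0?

after MOV R2, 2: R2=2
after MOV R7, 9: R7=9
after MOV R0, 15: R0=15
after XOR R7, 13: R7=9^13=4
after SUB R0, R2: R0=15-2=13
after SUB R0, R2: R0=13-2=11
after ADD R2, 6: R2=2+6=8
after ADD R2, 4: R2=8+4=12
after SUB R0, R7: R0=11-4=7
after XOR R7, 20: R7=4^20=16
after MUL R0, R7: R0=7*16=112
after SUB R7, 12: R7=16-12=4
halt.

112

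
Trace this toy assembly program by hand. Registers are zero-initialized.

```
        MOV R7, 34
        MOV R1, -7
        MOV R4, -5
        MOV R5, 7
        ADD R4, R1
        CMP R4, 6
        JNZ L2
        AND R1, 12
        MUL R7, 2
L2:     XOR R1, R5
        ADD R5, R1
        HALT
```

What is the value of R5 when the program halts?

5

after MOV R7, 34: R7=34
after MOV R1, -7: R1=-7
after MOV R4, -5: R4=-5
after MOV R5, 7: R5=7
after ADD R4, R1: R4=(-5)+(-7)=-12
CMP R4, 6  (cmp -12,6)
JNZ L2: taken
after XOR R1, R5: R1=(-7)^7=-2
after ADD R5, R1: R5=7+(-2)=5
halt.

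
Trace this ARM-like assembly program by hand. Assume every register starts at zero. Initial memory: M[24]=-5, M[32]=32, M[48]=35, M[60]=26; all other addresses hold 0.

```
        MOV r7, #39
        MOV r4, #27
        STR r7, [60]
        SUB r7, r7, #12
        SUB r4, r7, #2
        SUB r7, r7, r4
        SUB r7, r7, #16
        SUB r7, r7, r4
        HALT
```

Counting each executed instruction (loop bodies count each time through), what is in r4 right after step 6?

after MOV r7, #39: r7=39
after MOV r4, #27: r4=27
STR r7, [60] → M[60]=39
after SUB r7, r7, #12: r7=39-12=27
after SUB r4, r7, #2: r4=27-2=25
after SUB r7, r7, r4: r7=27-25=2
After step 6: r4 = 25.

25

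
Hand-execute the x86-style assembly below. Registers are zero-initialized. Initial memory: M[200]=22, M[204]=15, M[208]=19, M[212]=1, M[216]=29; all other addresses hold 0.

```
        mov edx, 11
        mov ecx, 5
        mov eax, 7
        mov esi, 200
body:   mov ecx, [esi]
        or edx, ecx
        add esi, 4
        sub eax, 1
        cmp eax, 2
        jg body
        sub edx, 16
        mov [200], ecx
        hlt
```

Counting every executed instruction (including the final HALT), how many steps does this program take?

37

edx=11
ecx=5
eax=7
esi=200
ecx=M[200]=22
edx=11|22=31
esi=200+4=204
eax=7-1=6
cmp eax, 2  (cmp 6,2)
jg body: taken
ecx=M[204]=15
edx=31|15=31
esi=204+4=208
eax=6-1=5
cmp eax, 2  (cmp 5,2)
jg body: taken
ecx=M[208]=19
edx=31|19=31
esi=208+4=212
eax=5-1=4
cmp eax, 2  (cmp 4,2)
jg body: taken
ecx=M[212]=1
edx=31|1=31
esi=212+4=216
eax=4-1=3
cmp eax, 2  (cmp 3,2)
jg body: taken
ecx=M[216]=29
edx=31|29=31
esi=216+4=220
eax=3-1=2
cmp eax, 2  (cmp 2,2)
jg body: not taken
edx=31-16=15
mov [200], ecx → M[200]=29
halt.
Total executed instructions: 37.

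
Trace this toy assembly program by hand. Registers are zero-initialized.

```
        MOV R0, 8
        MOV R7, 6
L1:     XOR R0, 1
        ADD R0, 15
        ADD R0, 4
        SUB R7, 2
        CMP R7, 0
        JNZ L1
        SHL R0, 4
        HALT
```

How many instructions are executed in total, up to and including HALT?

22

after MOV R0, 8: R0=8
after MOV R7, 6: R7=6
after XOR R0, 1: R0=8^1=9
after ADD R0, 15: R0=9+15=24
after ADD R0, 4: R0=24+4=28
after SUB R7, 2: R7=6-2=4
CMP R7, 0  (cmp 4,0)
JNZ L1: taken
after XOR R0, 1: R0=28^1=29
after ADD R0, 15: R0=29+15=44
after ADD R0, 4: R0=44+4=48
after SUB R7, 2: R7=4-2=2
CMP R7, 0  (cmp 2,0)
JNZ L1: taken
after XOR R0, 1: R0=48^1=49
after ADD R0, 15: R0=49+15=64
after ADD R0, 4: R0=64+4=68
after SUB R7, 2: R7=2-2=0
CMP R7, 0  (cmp 0,0)
JNZ L1: not taken
after SHL R0, 4: R0=68<<4=1088
halt.
Total executed instructions: 22.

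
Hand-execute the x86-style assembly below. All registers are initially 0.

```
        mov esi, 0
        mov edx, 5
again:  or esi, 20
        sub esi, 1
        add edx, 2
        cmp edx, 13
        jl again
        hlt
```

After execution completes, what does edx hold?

mov esi, 0 → esi=0
mov edx, 5 → edx=5
or esi, 20 → esi=0|20=20
sub esi, 1 → esi=20-1=19
add edx, 2 → edx=5+2=7
cmp edx, 13  (cmp 7,13)
jl again: taken
or esi, 20 → esi=19|20=23
sub esi, 1 → esi=23-1=22
add edx, 2 → edx=7+2=9
cmp edx, 13  (cmp 9,13)
jl again: taken
or esi, 20 → esi=22|20=22
sub esi, 1 → esi=22-1=21
add edx, 2 → edx=9+2=11
cmp edx, 13  (cmp 11,13)
jl again: taken
or esi, 20 → esi=21|20=21
sub esi, 1 → esi=21-1=20
add edx, 2 → edx=11+2=13
cmp edx, 13  (cmp 13,13)
jl again: not taken
halt.

13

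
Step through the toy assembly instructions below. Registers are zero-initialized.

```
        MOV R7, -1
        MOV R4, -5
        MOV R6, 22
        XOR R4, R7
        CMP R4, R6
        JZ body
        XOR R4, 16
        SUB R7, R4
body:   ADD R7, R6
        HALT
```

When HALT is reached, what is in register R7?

1

R7=-1
R4=-5
R6=22
R4=(-5)^(-1)=4
CMP R4, R6  (cmp 4,22)
JZ body: not taken
R4=4^16=20
R7=(-1)-20=-21
R7=(-21)+22=1
halt.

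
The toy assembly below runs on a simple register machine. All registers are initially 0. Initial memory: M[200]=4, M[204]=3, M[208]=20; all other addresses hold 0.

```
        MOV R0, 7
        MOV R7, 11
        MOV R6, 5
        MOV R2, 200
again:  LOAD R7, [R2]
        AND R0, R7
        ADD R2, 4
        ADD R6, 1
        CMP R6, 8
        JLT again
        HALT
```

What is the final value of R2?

212

MOV R0, 7 → R0=7
MOV R7, 11 → R7=11
MOV R6, 5 → R6=5
MOV R2, 200 → R2=200
LOAD R7, [R2] → R7=M[200]=4
AND R0, R7 → R0=7&4=4
ADD R2, 4 → R2=200+4=204
ADD R6, 1 → R6=5+1=6
CMP R6, 8  (cmp 6,8)
JLT again: taken
LOAD R7, [R2] → R7=M[204]=3
AND R0, R7 → R0=4&3=0
ADD R2, 4 → R2=204+4=208
ADD R6, 1 → R6=6+1=7
CMP R6, 8  (cmp 7,8)
JLT again: taken
LOAD R7, [R2] → R7=M[208]=20
AND R0, R7 → R0=0&20=0
ADD R2, 4 → R2=208+4=212
ADD R6, 1 → R6=7+1=8
CMP R6, 8  (cmp 8,8)
JLT again: not taken
halt.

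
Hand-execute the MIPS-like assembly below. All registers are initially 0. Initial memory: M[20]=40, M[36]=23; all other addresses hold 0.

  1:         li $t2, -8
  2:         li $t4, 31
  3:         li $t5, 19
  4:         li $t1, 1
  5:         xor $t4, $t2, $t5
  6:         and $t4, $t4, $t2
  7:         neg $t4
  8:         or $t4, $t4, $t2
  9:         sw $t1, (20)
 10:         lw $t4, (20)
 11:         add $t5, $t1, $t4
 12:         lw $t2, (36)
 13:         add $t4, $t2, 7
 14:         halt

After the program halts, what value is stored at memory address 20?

1

$t2=-8
$t4=31
$t5=19
$t1=1
$t4=(-8)^19=-21
$t4=(-21)&(-8)=-24
$t4=-(-24)=24
$t4=24|(-8)=-8
sw $t1, (20) → M[20]=1
$t4=M[20]=1
$t5=1+1=2
$t2=M[36]=23
$t4=23+7=30
halt.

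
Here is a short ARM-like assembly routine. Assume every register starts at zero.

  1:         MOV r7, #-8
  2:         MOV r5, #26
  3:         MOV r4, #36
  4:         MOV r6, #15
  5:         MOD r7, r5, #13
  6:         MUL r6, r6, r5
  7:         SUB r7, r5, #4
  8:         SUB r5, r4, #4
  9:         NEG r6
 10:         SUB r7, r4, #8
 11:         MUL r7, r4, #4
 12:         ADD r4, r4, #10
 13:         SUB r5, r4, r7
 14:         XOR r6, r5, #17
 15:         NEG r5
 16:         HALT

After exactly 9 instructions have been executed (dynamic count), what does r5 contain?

after MOV r7, #-8: r7=-8
after MOV r5, #26: r5=26
after MOV r4, #36: r4=36
after MOV r6, #15: r6=15
after MOD r7, r5, #13: r7=26%13=0
after MUL r6, r6, r5: r6=15*26=390
after SUB r7, r5, #4: r7=26-4=22
after SUB r5, r4, #4: r5=36-4=32
after NEG r6: r6=-(390)=-390
After step 9: r5 = 32.

32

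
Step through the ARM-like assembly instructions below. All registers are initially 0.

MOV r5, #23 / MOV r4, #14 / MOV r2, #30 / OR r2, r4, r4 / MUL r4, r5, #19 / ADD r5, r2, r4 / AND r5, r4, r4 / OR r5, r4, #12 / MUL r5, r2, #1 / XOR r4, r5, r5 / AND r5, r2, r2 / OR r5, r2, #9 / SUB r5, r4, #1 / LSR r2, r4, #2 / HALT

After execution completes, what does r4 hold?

r5=23
r4=14
r2=30
r2=14|14=14
r4=23*19=437
r5=14+437=451
r5=437&437=437
r5=437|12=445
r5=14*1=14
r4=14^14=0
r5=14&14=14
r5=14|9=15
r5=0-1=-1
r2=0>>2=0
halt.

0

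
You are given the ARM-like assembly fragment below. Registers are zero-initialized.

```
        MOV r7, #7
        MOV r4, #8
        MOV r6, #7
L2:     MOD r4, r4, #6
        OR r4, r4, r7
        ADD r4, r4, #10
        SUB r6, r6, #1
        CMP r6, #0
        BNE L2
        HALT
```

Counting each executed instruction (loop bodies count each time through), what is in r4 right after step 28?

5

MOV r7, #7 → r7=7
MOV r4, #8 → r4=8
MOV r6, #7 → r6=7
MOD r4, r4, #6 → r4=8%6=2
OR r4, r4, r7 → r4=2|7=7
ADD r4, r4, #10 → r4=7+10=17
SUB r6, r6, #1 → r6=7-1=6
CMP r6, #0  (cmp 6,0)
BNE L2: taken
MOD r4, r4, #6 → r4=17%6=5
OR r4, r4, r7 → r4=5|7=7
ADD r4, r4, #10 → r4=7+10=17
SUB r6, r6, #1 → r6=6-1=5
CMP r6, #0  (cmp 5,0)
BNE L2: taken
MOD r4, r4, #6 → r4=17%6=5
OR r4, r4, r7 → r4=5|7=7
ADD r4, r4, #10 → r4=7+10=17
SUB r6, r6, #1 → r6=5-1=4
CMP r6, #0  (cmp 4,0)
BNE L2: taken
MOD r4, r4, #6 → r4=17%6=5
OR r4, r4, r7 → r4=5|7=7
ADD r4, r4, #10 → r4=7+10=17
SUB r6, r6, #1 → r6=4-1=3
CMP r6, #0  (cmp 3,0)
BNE L2: taken
MOD r4, r4, #6 → r4=17%6=5
After step 28: r4 = 5.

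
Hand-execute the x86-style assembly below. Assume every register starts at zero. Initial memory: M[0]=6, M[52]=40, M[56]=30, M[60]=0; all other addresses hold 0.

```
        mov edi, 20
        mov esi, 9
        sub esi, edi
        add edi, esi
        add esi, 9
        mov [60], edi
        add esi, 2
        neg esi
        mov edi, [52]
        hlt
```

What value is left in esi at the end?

edi=20
esi=9
esi=9-20=-11
edi=20+(-11)=9
esi=(-11)+9=-2
mov [60], edi → M[60]=9
esi=(-2)+2=0
esi=-(0)=0
edi=M[52]=40
halt.

0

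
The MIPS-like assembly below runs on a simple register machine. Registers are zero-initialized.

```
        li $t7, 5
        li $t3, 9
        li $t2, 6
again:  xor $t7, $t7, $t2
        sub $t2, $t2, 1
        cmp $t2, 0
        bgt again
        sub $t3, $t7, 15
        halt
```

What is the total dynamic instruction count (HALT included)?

after li $t7, 5: $t7=5
after li $t3, 9: $t3=9
after li $t2, 6: $t2=6
after xor $t7, $t7, $t2: $t7=5^6=3
after sub $t2, $t2, 1: $t2=6-1=5
cmp $t2, 0  (cmp 5,0)
bgt again: taken
after xor $t7, $t7, $t2: $t7=3^5=6
after sub $t2, $t2, 1: $t2=5-1=4
cmp $t2, 0  (cmp 4,0)
bgt again: taken
after xor $t7, $t7, $t2: $t7=6^4=2
after sub $t2, $t2, 1: $t2=4-1=3
cmp $t2, 0  (cmp 3,0)
bgt again: taken
after xor $t7, $t7, $t2: $t7=2^3=1
after sub $t2, $t2, 1: $t2=3-1=2
cmp $t2, 0  (cmp 2,0)
bgt again: taken
after xor $t7, $t7, $t2: $t7=1^2=3
after sub $t2, $t2, 1: $t2=2-1=1
cmp $t2, 0  (cmp 1,0)
bgt again: taken
after xor $t7, $t7, $t2: $t7=3^1=2
after sub $t2, $t2, 1: $t2=1-1=0
cmp $t2, 0  (cmp 0,0)
bgt again: not taken
after sub $t3, $t7, 15: $t3=2-15=-13
halt.
Total executed instructions: 29.

29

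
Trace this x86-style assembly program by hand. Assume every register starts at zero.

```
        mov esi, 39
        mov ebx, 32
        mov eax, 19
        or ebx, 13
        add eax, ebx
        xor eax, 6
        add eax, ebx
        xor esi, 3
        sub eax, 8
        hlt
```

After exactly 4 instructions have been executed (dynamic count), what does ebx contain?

esi=39
ebx=32
eax=19
ebx=32|13=45
After step 4: ebx = 45.

45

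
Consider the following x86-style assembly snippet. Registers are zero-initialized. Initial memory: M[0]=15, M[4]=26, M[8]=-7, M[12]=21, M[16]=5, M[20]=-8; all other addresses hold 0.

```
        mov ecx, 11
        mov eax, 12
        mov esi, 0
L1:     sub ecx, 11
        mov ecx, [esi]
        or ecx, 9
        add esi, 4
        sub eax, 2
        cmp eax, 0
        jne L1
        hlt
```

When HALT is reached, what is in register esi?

ecx=11
eax=12
esi=0
ecx=11-11=0
ecx=M[0]=15
ecx=15|9=15
esi=0+4=4
eax=12-2=10
cmp eax, 0  (cmp 10,0)
jne L1: taken
ecx=15-11=4
ecx=M[4]=26
ecx=26|9=27
esi=4+4=8
eax=10-2=8
cmp eax, 0  (cmp 8,0)
jne L1: taken
ecx=27-11=16
ecx=M[8]=-7
ecx=(-7)|9=-7
esi=8+4=12
eax=8-2=6
cmp eax, 0  (cmp 6,0)
jne L1: taken
ecx=(-7)-11=-18
ecx=M[12]=21
ecx=21|9=29
esi=12+4=16
eax=6-2=4
cmp eax, 0  (cmp 4,0)
jne L1: taken
ecx=29-11=18
ecx=M[16]=5
ecx=5|9=13
esi=16+4=20
eax=4-2=2
cmp eax, 0  (cmp 2,0)
jne L1: taken
ecx=13-11=2
ecx=M[20]=-8
ecx=(-8)|9=-7
esi=20+4=24
eax=2-2=0
cmp eax, 0  (cmp 0,0)
jne L1: not taken
halt.

24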